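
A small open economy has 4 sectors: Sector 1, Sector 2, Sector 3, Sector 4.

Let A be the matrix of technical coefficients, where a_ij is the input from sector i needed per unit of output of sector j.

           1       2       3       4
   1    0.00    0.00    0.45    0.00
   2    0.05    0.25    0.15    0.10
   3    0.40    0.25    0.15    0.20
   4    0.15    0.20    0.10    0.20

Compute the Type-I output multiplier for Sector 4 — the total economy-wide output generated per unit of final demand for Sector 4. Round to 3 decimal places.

I − A =
  [   1.00     0.00    -0.45     0.00]
  [  -0.05     0.75    -0.15    -0.10]
  [  -0.40    -0.25     0.85    -0.20]
  [  -0.15    -0.20    -0.10     0.80]
Compute the cofactors C_ij = (−1)^(i+j)·(3×3 minor ij) of I−A; the adjugate is their transpose:
adj(I−A) = Cᵀ =
  [ 0.439500   0.108000   0.261000   0.078750]
  [ 0.102250   0.502500   0.154750   0.101500]
  [ 0.270250   0.240000   0.580000   0.175000]
  [ 0.141750   0.175875   0.160125   0.459375]
det(I−A) = Σ_j (I−A)_1j·C_1j = (1.00)(0.439500) + (0.00)(0.102250) + (-0.45)(0.270250) + (0.00)(0.141750) = 0.3178875
(I − A)⁻¹ = adj(I−A) / det(I−A) ≈
  [   1.3826     0.3397     0.8210     0.2477]
  [   0.3217     1.5807     0.4868     0.3193]
  [   0.8501     0.7550     1.8245     0.5505]
  [   0.4459     0.5533     0.5037     1.4451]
The output multiplier for sector j is the column-j sum of the Leontief inverse (I − A)⁻¹ = adj(I−A) / det(I−A).
Column 4 of adj(I−A): (0.078750, 0.101500, 0.175000, 0.459375); det(I−A) = 0.3178875.
m_4 = (0.078750 + 0.101500 + 0.175000 + 0.459375) / 0.3178875 = 0.814625 / 0.3178875 ≈ 2.563.

m_4 = 2.563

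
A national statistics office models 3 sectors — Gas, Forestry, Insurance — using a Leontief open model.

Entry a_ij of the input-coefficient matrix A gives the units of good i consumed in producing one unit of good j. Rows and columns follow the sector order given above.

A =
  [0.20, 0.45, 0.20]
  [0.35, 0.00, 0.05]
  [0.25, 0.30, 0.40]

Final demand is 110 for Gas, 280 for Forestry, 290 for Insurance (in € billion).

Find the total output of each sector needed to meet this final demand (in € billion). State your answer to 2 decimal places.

x_G = 745.35, x_F = 595.45, x_I = 1091.62

I − A =
  [   0.80    -0.45    -0.20]
  [  -0.35     1.00    -0.05]
  [  -0.25    -0.30     0.60]
Cofactors of I−A, C_ij = (−1)^(i+j)·(minor ij) (rows/columns in the sector order above):
  C_11 = (1.00)(0.60) − (-0.05)(-0.30) = 0.5850
  C_12 = −[(-0.35)(0.60) − (-0.05)(-0.25)] = 0.2225
  C_13 = (-0.35)(-0.30) − (1.00)(-0.25) = 0.3550
  C_21 = −[(-0.45)(0.60) − (-0.20)(-0.30)] = 0.3300
  C_22 = (0.80)(0.60) − (-0.20)(-0.25) = 0.4300
  C_23 = −[(0.80)(-0.30) − (-0.45)(-0.25)] = 0.3525
  C_31 = (-0.45)(-0.05) − (-0.20)(1.00) = 0.2225
  C_32 = −[(0.80)(-0.05) − (-0.20)(-0.35)] = 0.1100
  C_33 = (0.80)(1.00) − (-0.45)(-0.35) = 0.6425
det(I−A) = Σ_j (I−A)_1j·C_1j = (0.80)(0.5850) + (-0.45)(0.2225) + (-0.20)(0.3550) = 0.296875
adj(I−A) = Cᵀ =
  [ 0.5850   0.3300   0.2225]
  [ 0.2225   0.4300   0.1100]
  [ 0.3550   0.3525   0.6425]
(I − A)⁻¹ = adj(I−A) / det(I−A) ≈
  [   1.9705     1.1116     0.7495]
  [   0.7495     1.4484     0.3705]
  [   1.1958     1.1874     2.1642]
x = (I − A)⁻¹ d = adj(I−A)·d / det(I−A), with det(I−A) = 0.296875:
  x_G = (0.5850·110 + 0.3300·280 + 0.2225·290) / 0.296875 = 221.275 / 0.296875 ≈ 745.35
  x_F = (0.2225·110 + 0.4300·280 + 0.1100·290) / 0.296875 = 176.775 / 0.296875 ≈ 595.45
  x_I = (0.3550·110 + 0.3525·280 + 0.6425·290) / 0.296875 = 324.075 / 0.296875 ≈ 1091.62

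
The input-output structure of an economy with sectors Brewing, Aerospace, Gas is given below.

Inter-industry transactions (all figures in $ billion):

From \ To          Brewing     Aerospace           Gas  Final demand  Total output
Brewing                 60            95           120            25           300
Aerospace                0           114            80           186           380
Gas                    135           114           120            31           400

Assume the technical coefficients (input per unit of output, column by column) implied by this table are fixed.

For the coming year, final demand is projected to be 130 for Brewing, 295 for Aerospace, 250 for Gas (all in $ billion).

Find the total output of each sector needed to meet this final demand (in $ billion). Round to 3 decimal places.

Technical coefficients a_ij = z_ij / X_j:
  a_BB = 60/300 = 0.20, a_AB = 0/300 = 0.00, a_GB = 135/300 = 0.45
  a_BA = 95/380 = 0.25, a_AA = 114/380 = 0.30, a_GA = 114/380 = 0.30
  a_BG = 120/400 = 0.30, a_AG = 80/400 = 0.20, a_GG = 120/400 = 0.30
I − A =
  [   0.80    -0.25    -0.30]
  [   0.00     0.70    -0.20]
  [  -0.45    -0.30     0.70]
Cofactors of I−A, C_ij = (−1)^(i+j)·(minor ij) (rows/columns in the sector order above):
  C_11 = (0.70)(0.70) − (-0.20)(-0.30) = 0.4300
  C_12 = −[(0.00)(0.70) − (-0.20)(-0.45)] = 0.0900
  C_13 = (0.00)(-0.30) − (0.70)(-0.45) = 0.3150
  C_21 = −[(-0.25)(0.70) − (-0.30)(-0.30)] = 0.2650
  C_22 = (0.80)(0.70) − (-0.30)(-0.45) = 0.4250
  C_23 = −[(0.80)(-0.30) − (-0.25)(-0.45)] = 0.3525
  C_31 = (-0.25)(-0.20) − (-0.30)(0.70) = 0.2600
  C_32 = −[(0.80)(-0.20) − (-0.30)(0.00)] = 0.1600
  C_33 = (0.80)(0.70) − (-0.25)(0.00) = 0.5600
det(I−A) = Σ_j (I−A)_1j·C_1j = (0.80)(0.4300) + (-0.25)(0.0900) + (-0.30)(0.3150) = 0.2270
adj(I−A) = Cᵀ =
  [ 0.4300   0.2650   0.2600]
  [ 0.0900   0.4250   0.1600]
  [ 0.3150   0.3525   0.5600]
(I − A)⁻¹ = adj(I−A) / det(I−A) ≈
  [   1.8943     1.1674     1.1454]
  [   0.3965     1.8722     0.7048]
  [   1.3877     1.5529     2.4670]
x = (I − A)⁻¹ d = adj(I−A)·d / det(I−A), with det(I−A) = 0.2270:
  x_B = (0.4300·130 + 0.2650·295 + 0.2600·250) / 0.2270 = 199.075 / 0.2270 ≈ 876.982
  x_A = (0.0900·130 + 0.4250·295 + 0.1600·250) / 0.2270 = 177.075 / 0.2270 ≈ 780.066
  x_G = (0.3150·130 + 0.3525·295 + 0.5600·250) / 0.2270 = 284.9375 / 0.2270 ≈ 1255.231

x_B = 876.982, x_A = 780.066, x_G = 1255.231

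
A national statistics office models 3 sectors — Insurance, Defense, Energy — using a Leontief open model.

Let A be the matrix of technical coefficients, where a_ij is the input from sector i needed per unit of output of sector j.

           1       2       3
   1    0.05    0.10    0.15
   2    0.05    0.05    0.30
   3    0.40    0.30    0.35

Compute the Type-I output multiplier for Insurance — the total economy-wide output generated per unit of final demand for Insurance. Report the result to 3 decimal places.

m_1 = 2.520

I − A =
  [   0.95    -0.10    -0.15]
  [  -0.05     0.95    -0.30]
  [  -0.40    -0.30     0.65]
Cofactors of I−A, C_ij = (−1)^(i+j)·(minor ij) (rows/columns in the sector order above):
  C_11 = (0.95)(0.65) − (-0.30)(-0.30) = 0.5275
  C_12 = −[(-0.05)(0.65) − (-0.30)(-0.40)] = 0.1525
  C_13 = (-0.05)(-0.30) − (0.95)(-0.40) = 0.3950
  C_21 = −[(-0.10)(0.65) − (-0.15)(-0.30)] = 0.1100
  C_22 = (0.95)(0.65) − (-0.15)(-0.40) = 0.5575
  C_23 = −[(0.95)(-0.30) − (-0.10)(-0.40)] = 0.3250
  C_31 = (-0.10)(-0.30) − (-0.15)(0.95) = 0.1725
  C_32 = −[(0.95)(-0.30) − (-0.15)(-0.05)] = 0.2925
  C_33 = (0.95)(0.95) − (-0.10)(-0.05) = 0.8975
det(I−A) = Σ_j (I−A)_1j·C_1j = (0.95)(0.5275) + (-0.10)(0.1525) + (-0.15)(0.3950) = 0.426625
adj(I−A) = Cᵀ =
  [ 0.5275   0.1100   0.1725]
  [ 0.1525   0.5575   0.2925]
  [ 0.3950   0.3250   0.8975]
(I − A)⁻¹ = adj(I−A) / det(I−A) ≈
  [   1.2364     0.2578     0.4043]
  [   0.3575     1.3068     0.6856]
  [   0.9259     0.7618     2.1037]
The output multiplier for sector j is the column-j sum of the Leontief inverse (I − A)⁻¹ = adj(I−A) / det(I−A).
Column 1 of adj(I−A): (0.5275, 0.1525, 0.3950); det(I−A) = 0.426625.
m_1 = (0.5275 + 0.1525 + 0.3950) / 0.426625 = 1.075 / 0.426625 ≈ 2.520.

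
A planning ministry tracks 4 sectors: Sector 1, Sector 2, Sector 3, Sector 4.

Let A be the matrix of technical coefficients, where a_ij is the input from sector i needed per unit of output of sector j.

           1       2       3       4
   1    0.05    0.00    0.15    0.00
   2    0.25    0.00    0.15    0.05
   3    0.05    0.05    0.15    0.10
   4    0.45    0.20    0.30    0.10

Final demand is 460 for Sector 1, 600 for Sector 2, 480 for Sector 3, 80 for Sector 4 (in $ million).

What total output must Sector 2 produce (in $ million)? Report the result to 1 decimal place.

x_2 = 905.8

I − A =
  [   0.95     0.00    -0.15     0.00]
  [  -0.25     1.00    -0.15    -0.05]
  [  -0.05    -0.05     0.85    -0.10]
  [  -0.45    -0.20    -0.30     0.90]
Compute the cofactors C_ij = (−1)^(i+j)·(3×3 minor ij) of I−A; the adjugate is their transpose:
adj(I−A) = Cᵀ =
  [ 0.716000   0.009750   0.133500   0.015375]
  [ 0.217125   0.684750   0.179625   0.058000]
  [ 0.106875   0.061750   0.845500   0.097375]
  [ 0.441875   0.177625   0.388500   0.791000]
det(I−A) = Σ_j (I−A)_1j·C_1j = (0.95)(0.716000) + (0.00)(0.217125) + (-0.15)(0.106875) + (0.00)(0.441875) = 0.66416875
(I − A)⁻¹ = adj(I−A) / det(I−A) ≈
  [   1.0780     0.0147     0.2010     0.0231]
  [   0.3269     1.0310     0.2705     0.0873]
  [   0.1609     0.0930     1.2730     0.1466]
  [   0.6653     0.2674     0.5849     1.1910]
x = (I − A)⁻¹ d = adj(I−A)·d / det(I−A), with det(I−A) = 0.66416875:
  x_1 = (0.716000·460 + 0.009750·600 + 0.133500·480 + 0.015375·80) / 0.66416875 = 400.52 / 0.66416875 ≈ 603.0
  x_2 = (0.217125·460 + 0.684750·600 + 0.179625·480 + 0.058000·80) / 0.66416875 = 601.5875 / 0.66416875 ≈ 905.8
  x_3 = (0.106875·460 + 0.061750·600 + 0.845500·480 + 0.097375·80) / 0.66416875 = 499.8425 / 0.66416875 ≈ 752.6
  x_4 = (0.441875·460 + 0.177625·600 + 0.388500·480 + 0.791000·80) / 0.66416875 = 559.5975 / 0.66416875 ≈ 842.6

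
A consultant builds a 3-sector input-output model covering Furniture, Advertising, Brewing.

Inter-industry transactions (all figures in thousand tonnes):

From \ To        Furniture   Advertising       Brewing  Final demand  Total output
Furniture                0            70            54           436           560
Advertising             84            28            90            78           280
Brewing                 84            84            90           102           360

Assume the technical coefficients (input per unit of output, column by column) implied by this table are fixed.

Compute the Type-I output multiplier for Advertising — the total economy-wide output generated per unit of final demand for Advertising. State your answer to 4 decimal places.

m_2 = 2.4230

Technical coefficients a_ij = z_ij / X_j:
  a_11 = 0/560 = 0.00, a_21 = 84/560 = 0.15, a_31 = 84/560 = 0.15
  a_12 = 70/280 = 0.25, a_22 = 28/280 = 0.10, a_32 = 84/280 = 0.30
  a_13 = 54/360 = 0.15, a_23 = 90/360 = 0.25, a_33 = 90/360 = 0.25
I − A =
  [   1.00    -0.25    -0.15]
  [  -0.15     0.90    -0.25]
  [  -0.15    -0.30     0.75]
Cofactors of I−A, C_ij = (−1)^(i+j)·(minor ij) (rows/columns in the sector order above):
  C_11 = (0.90)(0.75) − (-0.25)(-0.30) = 0.6000
  C_12 = −[(-0.15)(0.75) − (-0.25)(-0.15)] = 0.1500
  C_13 = (-0.15)(-0.30) − (0.90)(-0.15) = 0.1800
  C_21 = −[(-0.25)(0.75) − (-0.15)(-0.30)] = 0.2325
  C_22 = (1.00)(0.75) − (-0.15)(-0.15) = 0.7275
  C_23 = −[(1.00)(-0.30) − (-0.25)(-0.15)] = 0.3375
  C_31 = (-0.25)(-0.25) − (-0.15)(0.90) = 0.1975
  C_32 = −[(1.00)(-0.25) − (-0.15)(-0.15)] = 0.2725
  C_33 = (1.00)(0.90) − (-0.25)(-0.15) = 0.8625
det(I−A) = Σ_j (I−A)_1j·C_1j = (1.00)(0.6000) + (-0.25)(0.1500) + (-0.15)(0.1800) = 0.5355
adj(I−A) = Cᵀ =
  [ 0.6000   0.2325   0.1975]
  [ 0.1500   0.7275   0.2725]
  [ 0.1800   0.3375   0.8625]
(I − A)⁻¹ = adj(I−A) / det(I−A) ≈
  [   1.12045     0.43417     0.36881]
  [   0.28011     1.35854     0.50887]
  [   0.33613     0.63025     1.61064]
The output multiplier for sector j is the column-j sum of the Leontief inverse (I − A)⁻¹ = adj(I−A) / det(I−A).
Column 2 of adj(I−A): (0.2325, 0.7275, 0.3375); det(I−A) = 0.5355.
m_2 = (0.2325 + 0.7275 + 0.3375) / 0.5355 = 1.2975 / 0.5355 ≈ 2.4230.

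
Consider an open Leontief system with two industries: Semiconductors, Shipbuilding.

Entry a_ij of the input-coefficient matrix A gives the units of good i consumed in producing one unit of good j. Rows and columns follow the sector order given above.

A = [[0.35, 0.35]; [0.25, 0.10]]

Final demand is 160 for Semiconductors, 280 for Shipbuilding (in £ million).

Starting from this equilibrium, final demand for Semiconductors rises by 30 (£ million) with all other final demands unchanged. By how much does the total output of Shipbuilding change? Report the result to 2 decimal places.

Δx_2 = 15.08

I − A =
  [   0.65    -0.35]
  [  -0.25     0.90]
det(I−A) = (0.65)(0.90) − (-0.35)(-0.25) = 0.4975
adj(I−A) = [[0.90, 0.35], [0.25, 0.65]]
(I − A)⁻¹ = adj(I−A) / det(I−A) ≈
  [   1.8090     0.7035]
  [   0.5025     1.3065]
Δx = (I − A)⁻¹ Δd with Δd having +30 in the Semiconductors component and 0 elsewhere.
So Δx_2 = L_21 · (+30), where L_21 = adj(I−A)_21 / det(I−A) = 0.25 / 0.4975.
Δx_2 = 0.25 × (+30) / 0.4975 = 7.50 / 0.4975 ≈ 15.08.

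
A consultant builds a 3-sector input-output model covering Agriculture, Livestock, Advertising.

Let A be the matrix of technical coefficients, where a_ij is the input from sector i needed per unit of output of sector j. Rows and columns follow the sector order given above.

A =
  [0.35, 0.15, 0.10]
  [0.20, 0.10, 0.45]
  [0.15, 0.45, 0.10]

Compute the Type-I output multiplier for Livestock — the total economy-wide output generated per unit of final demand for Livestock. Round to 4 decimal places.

m_2 = 3.1767

I − A =
  [   0.65    -0.15    -0.10]
  [  -0.20     0.90    -0.45]
  [  -0.15    -0.45     0.90]
Cofactors of I−A, C_ij = (−1)^(i+j)·(minor ij) (rows/columns in the sector order above):
  C_11 = (0.90)(0.90) − (-0.45)(-0.45) = 0.6075
  C_12 = −[(-0.20)(0.90) − (-0.45)(-0.15)] = 0.2475
  C_13 = (-0.20)(-0.45) − (0.90)(-0.15) = 0.2250
  C_21 = −[(-0.15)(0.90) − (-0.10)(-0.45)] = 0.1800
  C_22 = (0.65)(0.90) − (-0.10)(-0.15) = 0.5700
  C_23 = −[(0.65)(-0.45) − (-0.15)(-0.15)] = 0.3150
  C_31 = (-0.15)(-0.45) − (-0.10)(0.90) = 0.1575
  C_32 = −[(0.65)(-0.45) − (-0.10)(-0.20)] = 0.3125
  C_33 = (0.65)(0.90) − (-0.15)(-0.20) = 0.5550
det(I−A) = Σ_j (I−A)_1j·C_1j = (0.65)(0.6075) + (-0.15)(0.2475) + (-0.10)(0.2250) = 0.33525
adj(I−A) = Cᵀ =
  [ 0.6075   0.1800   0.1575]
  [ 0.2475   0.5700   0.3125]
  [ 0.2250   0.3150   0.5550]
(I − A)⁻¹ = adj(I−A) / det(I−A) ≈
  [   1.81208     0.53691     0.46980]
  [   0.73826     1.70022     0.93214]
  [   0.67114     0.93960     1.65548]
The output multiplier for sector j is the column-j sum of the Leontief inverse (I − A)⁻¹ = adj(I−A) / det(I−A).
Column 2 of adj(I−A): (0.1800, 0.5700, 0.3150); det(I−A) = 0.33525.
m_2 = (0.1800 + 0.5700 + 0.3150) / 0.33525 = 1.065 / 0.33525 ≈ 3.1767.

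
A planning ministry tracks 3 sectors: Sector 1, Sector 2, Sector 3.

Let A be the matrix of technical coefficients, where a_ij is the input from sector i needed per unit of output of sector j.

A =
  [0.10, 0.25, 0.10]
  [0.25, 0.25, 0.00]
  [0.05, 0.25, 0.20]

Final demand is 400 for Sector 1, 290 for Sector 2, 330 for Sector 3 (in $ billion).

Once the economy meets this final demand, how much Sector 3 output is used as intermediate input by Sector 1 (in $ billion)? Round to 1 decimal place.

I − A =
  [   0.90    -0.25    -0.10]
  [  -0.25     0.75     0.00]
  [  -0.05    -0.25     0.80]
Cofactors of I−A, C_ij = (−1)^(i+j)·(minor ij) (rows/columns in the sector order above):
  C_11 = (0.75)(0.80) − (0.00)(-0.25) = 0.6000
  C_12 = −[(-0.25)(0.80) − (0.00)(-0.05)] = 0.2000
  C_13 = (-0.25)(-0.25) − (0.75)(-0.05) = 0.1000
  C_21 = −[(-0.25)(0.80) − (-0.10)(-0.25)] = 0.2250
  C_22 = (0.90)(0.80) − (-0.10)(-0.05) = 0.7150
  C_23 = −[(0.90)(-0.25) − (-0.25)(-0.05)] = 0.2375
  C_31 = (-0.25)(0.00) − (-0.10)(0.75) = 0.0750
  C_32 = −[(0.90)(0.00) − (-0.10)(-0.25)] = 0.0250
  C_33 = (0.90)(0.75) − (-0.25)(-0.25) = 0.6125
det(I−A) = Σ_j (I−A)_1j·C_1j = (0.90)(0.6000) + (-0.25)(0.2000) + (-0.10)(0.1000) = 0.4800
adj(I−A) = Cᵀ =
  [ 0.6000   0.2250   0.0750]
  [ 0.2000   0.7150   0.0250]
  [ 0.1000   0.2375   0.6125]
(I − A)⁻¹ = adj(I−A) / det(I−A) ≈
  [   1.2500     0.4688     0.1563]
  [   0.4167     1.4896     0.0521]
  [   0.2083     0.4948     1.2760]
First solve x = (I − A)⁻¹ d = adj(I−A)·d / det(I−A); in particular x_1 = (0.6000·400 + 0.2250·290 + 0.0750·330) / 0.4800 = 330.00 / 0.4800 = 687.500.
Intermediate flow from 3 to 1: z_31 = a_31 · x_1 = 0.05 × 330.00 / 0.4800 = 16.50 / 0.4800 ≈ 34.4.

z_31 = 34.4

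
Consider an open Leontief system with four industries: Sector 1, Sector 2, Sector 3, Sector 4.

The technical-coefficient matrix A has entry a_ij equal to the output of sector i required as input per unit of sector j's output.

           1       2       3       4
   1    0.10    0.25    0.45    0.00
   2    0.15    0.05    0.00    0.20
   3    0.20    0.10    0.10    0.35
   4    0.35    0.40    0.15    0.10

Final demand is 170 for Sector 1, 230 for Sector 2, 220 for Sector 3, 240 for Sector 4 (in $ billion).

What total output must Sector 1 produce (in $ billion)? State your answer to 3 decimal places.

I − A =
  [   0.90    -0.25    -0.45     0.00]
  [  -0.15     0.95     0.00    -0.20]
  [  -0.20    -0.10     0.90    -0.35]
  [  -0.35    -0.40    -0.15     0.90]
Compute the cofactors C_ij = (−1)^(i+j)·(3×3 minor ij) of I−A; the adjugate is their transpose:
adj(I−A) = Cᵀ =
  [ 0.644625   0.292875   0.356250   0.203625]
  [ 0.182625   0.545625   0.119250   0.167625]
  [ 0.312875   0.282625   0.646250   0.314125]
  [ 0.384000   0.403500   0.299250   0.643500]
det(I−A) = Σ_j (I−A)_1j·C_1j = (0.90)(0.644625) + (-0.25)(0.182625) + (-0.45)(0.312875) + (0.00)(0.384000) = 0.3937125
(I − A)⁻¹ = adj(I−A) / det(I−A) ≈
  [   1.6373     0.7439     0.9048     0.5172]
  [   0.4639     1.3858     0.3029     0.4258]
  [   0.7947     0.7178     1.6414     0.7979]
  [   0.9753     1.0249     0.7601     1.6344]
x = (I − A)⁻¹ d = adj(I−A)·d / det(I−A), with det(I−A) = 0.3937125:
  x_1 = (0.644625·170 + 0.292875·230 + 0.356250·220 + 0.203625·240) / 0.3937125 = 304.1925 / 0.3937125 ≈ 772.626
  x_2 = (0.182625·170 + 0.545625·230 + 0.119250·220 + 0.167625·240) / 0.3937125 = 223.005 / 0.3937125 ≈ 566.416
  x_3 = (0.312875·170 + 0.282625·230 + 0.646250·220 + 0.314125·240) / 0.3937125 = 335.7575 / 0.3937125 ≈ 852.799
  x_4 = (0.384000·170 + 0.403500·230 + 0.299250·220 + 0.643500·240) / 0.3937125 = 378.36 / 0.3937125 ≈ 961.006

x_1 = 772.626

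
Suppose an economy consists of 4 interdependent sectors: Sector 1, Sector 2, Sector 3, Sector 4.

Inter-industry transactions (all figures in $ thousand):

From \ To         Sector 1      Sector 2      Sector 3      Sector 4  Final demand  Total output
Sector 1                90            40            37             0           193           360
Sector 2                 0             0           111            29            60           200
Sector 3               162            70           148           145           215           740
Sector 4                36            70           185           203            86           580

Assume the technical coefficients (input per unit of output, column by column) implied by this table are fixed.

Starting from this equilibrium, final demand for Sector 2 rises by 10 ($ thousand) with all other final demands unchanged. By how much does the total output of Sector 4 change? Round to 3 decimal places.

Δx_4 = 11.540

Technical coefficients a_ij = z_ij / X_j:
  a_11 = 90/360 = 0.25, a_21 = 0/360 = 0.00, a_31 = 162/360 = 0.45, a_41 = 36/360 = 0.10
  a_12 = 40/200 = 0.20, a_22 = 0/200 = 0.00, a_32 = 70/200 = 0.35, a_42 = 70/200 = 0.35
  a_13 = 37/740 = 0.05, a_23 = 111/740 = 0.15, a_33 = 148/740 = 0.20, a_43 = 185/740 = 0.25
  a_14 = 0/580 = 0.00, a_24 = 29/580 = 0.05, a_34 = 145/580 = 0.25, a_44 = 203/580 = 0.35
I − A =
  [   0.75    -0.20    -0.05     0.00]
  [   0.00     1.00    -0.15    -0.05]
  [  -0.45    -0.35     0.80    -0.25]
  [  -0.10    -0.35    -0.25     0.65]
Compute the cofactors C_ij = (−1)^(i+j)·(3×3 minor ij) of I−A; the adjugate is their transpose:
adj(I−A) = Cᵀ =
  [ 0.391875   0.107250   0.053625   0.028875]
  [ 0.057250   0.327250   0.082750   0.057000]
  [ 0.311375   0.299750   0.473375   0.205125]
  [ 0.210875   0.308000   0.234875   0.524625]
det(I−A) = Σ_j (I−A)_1j·C_1j = (0.75)(0.391875) + (-0.20)(0.057250) + (-0.05)(0.311375) + (0.00)(0.210875) = 0.2668875
(I − A)⁻¹ = adj(I−A) / det(I−A) ≈
  [   1.4683     0.4019     0.2009     0.1082]
  [   0.2145     1.2262     0.3101     0.2136]
  [   1.1667     1.1231     1.7737     0.7686]
  [   0.7901     1.1540     0.8801     1.9657]
Δx = (I − A)⁻¹ Δd with Δd having +10 in the Sector 2 component and 0 elsewhere.
So Δx_4 = L_42 · (+10), where L_42 = adj(I−A)_42 / det(I−A) = 0.308000 / 0.2668875.
Δx_4 = 0.308000 × (+10) / 0.2668875 = 3.08 / 0.2668875 ≈ 11.540.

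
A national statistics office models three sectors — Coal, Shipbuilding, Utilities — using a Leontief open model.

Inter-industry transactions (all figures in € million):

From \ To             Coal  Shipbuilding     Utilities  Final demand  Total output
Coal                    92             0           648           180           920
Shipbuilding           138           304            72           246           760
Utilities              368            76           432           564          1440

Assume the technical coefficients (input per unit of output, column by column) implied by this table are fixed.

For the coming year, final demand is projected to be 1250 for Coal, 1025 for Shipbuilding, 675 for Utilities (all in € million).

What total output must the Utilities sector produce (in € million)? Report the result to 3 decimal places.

x_U = 2997.101

Technical coefficients a_ij = z_ij / X_j:
  a_CC = 92/920 = 0.10, a_SC = 138/920 = 0.15, a_UC = 368/920 = 0.40
  a_CS = 0/760 = 0.00, a_SS = 304/760 = 0.40, a_US = 76/760 = 0.10
  a_CU = 648/1440 = 0.45, a_SU = 72/1440 = 0.05, a_UU = 432/1440 = 0.30
I − A =
  [   0.90     0.00    -0.45]
  [  -0.15     0.60    -0.05]
  [  -0.40    -0.10     0.70]
Cofactors of I−A, C_ij = (−1)^(i+j)·(minor ij) (rows/columns in the sector order above):
  C_11 = (0.60)(0.70) − (-0.05)(-0.10) = 0.4150
  C_12 = −[(-0.15)(0.70) − (-0.05)(-0.40)] = 0.1250
  C_13 = (-0.15)(-0.10) − (0.60)(-0.40) = 0.2550
  C_21 = −[(0.00)(0.70) − (-0.45)(-0.10)] = 0.0450
  C_22 = (0.90)(0.70) − (-0.45)(-0.40) = 0.4500
  C_23 = −[(0.90)(-0.10) − (0.00)(-0.40)] = 0.0900
  C_31 = (0.00)(-0.05) − (-0.45)(0.60) = 0.2700
  C_32 = −[(0.90)(-0.05) − (-0.45)(-0.15)] = 0.1125
  C_33 = (0.90)(0.60) − (0.00)(-0.15) = 0.5400
det(I−A) = Σ_j (I−A)_1j·C_1j = (0.90)(0.4150) + (0.00)(0.1250) + (-0.45)(0.2550) = 0.25875
adj(I−A) = Cᵀ =
  [ 0.4150   0.0450   0.2700]
  [ 0.1250   0.4500   0.1125]
  [ 0.2550   0.0900   0.5400]
(I − A)⁻¹ = adj(I−A) / det(I−A) ≈
  [   1.6039     0.1739     1.0435]
  [   0.4831     1.7391     0.4348]
  [   0.9855     0.3478     2.0870]
x = (I − A)⁻¹ d = adj(I−A)·d / det(I−A), with det(I−A) = 0.25875:
  x_C = (0.4150·1250 + 0.0450·1025 + 0.2700·675) / 0.25875 = 747.125 / 0.25875 ≈ 2887.440
  x_S = (0.1250·1250 + 0.4500·1025 + 0.1125·675) / 0.25875 = 693.4375 / 0.25875 ≈ 2679.952
  x_U = (0.2550·1250 + 0.0900·1025 + 0.5400·675) / 0.25875 = 775.50 / 0.25875 ≈ 2997.101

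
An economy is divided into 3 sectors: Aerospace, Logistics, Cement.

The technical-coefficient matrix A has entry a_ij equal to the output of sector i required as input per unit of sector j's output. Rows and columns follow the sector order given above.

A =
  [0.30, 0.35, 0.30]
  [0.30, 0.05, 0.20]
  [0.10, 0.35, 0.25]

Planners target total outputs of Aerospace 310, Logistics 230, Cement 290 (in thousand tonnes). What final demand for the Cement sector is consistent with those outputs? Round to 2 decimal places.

I − A =
  [   0.70    -0.35    -0.30]
  [  -0.30     0.95    -0.20]
  [  -0.10    -0.35     0.75]
d = (I − A) x:
  d_1 = (+0.70)·310 + (-0.35)·230 + (-0.30)·290 = 49.50
  d_2 = (-0.30)·310 + (+0.95)·230 + (-0.20)·290 = 67.50
  d_3 = (-0.10)·310 + (-0.35)·230 + (+0.75)·290 = 106.00

d_3 = 106.00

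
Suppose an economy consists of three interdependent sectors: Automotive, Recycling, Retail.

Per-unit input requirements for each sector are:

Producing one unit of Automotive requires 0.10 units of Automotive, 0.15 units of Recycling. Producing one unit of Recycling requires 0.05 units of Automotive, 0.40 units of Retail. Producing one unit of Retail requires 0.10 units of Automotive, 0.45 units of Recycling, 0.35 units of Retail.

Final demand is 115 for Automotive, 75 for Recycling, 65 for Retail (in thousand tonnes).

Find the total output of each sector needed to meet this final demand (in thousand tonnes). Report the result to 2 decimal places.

I − A =
  [   0.90    -0.05    -0.10]
  [  -0.15     1.00    -0.45]
  [   0.00    -0.40     0.65]
Cofactors of I−A, C_ij = (−1)^(i+j)·(minor ij) (rows/columns in the sector order above):
  C_11 = (1.00)(0.65) − (-0.45)(-0.40) = 0.4700
  C_12 = −[(-0.15)(0.65) − (-0.45)(0.00)] = 0.0975
  C_13 = (-0.15)(-0.40) − (1.00)(0.00) = 0.0600
  C_21 = −[(-0.05)(0.65) − (-0.10)(-0.40)] = 0.0725
  C_22 = (0.90)(0.65) − (-0.10)(0.00) = 0.5850
  C_23 = −[(0.90)(-0.40) − (-0.05)(0.00)] = 0.3600
  C_31 = (-0.05)(-0.45) − (-0.10)(1.00) = 0.1225
  C_32 = −[(0.90)(-0.45) − (-0.10)(-0.15)] = 0.4200
  C_33 = (0.90)(1.00) − (-0.05)(-0.15) = 0.8925
det(I−A) = Σ_j (I−A)_1j·C_1j = (0.90)(0.4700) + (-0.05)(0.0975) + (-0.10)(0.0600) = 0.412125
adj(I−A) = Cᵀ =
  [ 0.4700   0.0725   0.1225]
  [ 0.0975   0.5850   0.4200]
  [ 0.0600   0.3600   0.8925]
(I − A)⁻¹ = adj(I−A) / det(I−A) ≈
  [   1.1404     0.1759     0.2972]
  [   0.2366     1.4195     1.0191]
  [   0.1456     0.8735     2.1656]
x = (I − A)⁻¹ d = adj(I−A)·d / det(I−A), with det(I−A) = 0.412125:
  x_1 = (0.4700·115 + 0.0725·75 + 0.1225·65) / 0.412125 = 67.45 / 0.412125 ≈ 163.66
  x_2 = (0.0975·115 + 0.5850·75 + 0.4200·65) / 0.412125 = 82.3875 / 0.412125 ≈ 199.91
  x_3 = (0.0600·115 + 0.3600·75 + 0.8925·65) / 0.412125 = 91.9125 / 0.412125 ≈ 223.02

x_1 = 163.66, x_2 = 199.91, x_3 = 223.02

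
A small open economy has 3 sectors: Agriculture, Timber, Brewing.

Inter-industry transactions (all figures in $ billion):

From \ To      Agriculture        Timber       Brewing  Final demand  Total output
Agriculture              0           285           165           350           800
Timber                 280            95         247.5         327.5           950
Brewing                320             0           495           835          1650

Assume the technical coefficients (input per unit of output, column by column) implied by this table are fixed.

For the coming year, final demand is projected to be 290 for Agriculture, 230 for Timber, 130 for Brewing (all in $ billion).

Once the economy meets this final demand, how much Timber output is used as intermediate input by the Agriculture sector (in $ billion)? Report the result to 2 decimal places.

Technical coefficients a_ij = z_ij / X_j:
  a_11 = 0/800 = 0.00, a_21 = 280/800 = 0.35, a_31 = 320/800 = 0.40
  a_12 = 285/950 = 0.30, a_22 = 95/950 = 0.10, a_32 = 0/950 = 0.00
  a_13 = 165/1650 = 0.10, a_23 = 247.5/1650 = 0.15, a_33 = 495/1650 = 0.30
I − A =
  [   1.00    -0.30    -0.10]
  [  -0.35     0.90    -0.15]
  [  -0.40     0.00     0.70]
Cofactors of I−A, C_ij = (−1)^(i+j)·(minor ij) (rows/columns in the sector order above):
  C_11 = (0.90)(0.70) − (-0.15)(0.00) = 0.6300
  C_12 = −[(-0.35)(0.70) − (-0.15)(-0.40)] = 0.3050
  C_13 = (-0.35)(0.00) − (0.90)(-0.40) = 0.3600
  C_21 = −[(-0.30)(0.70) − (-0.10)(0.00)] = 0.2100
  C_22 = (1.00)(0.70) − (-0.10)(-0.40) = 0.6600
  C_23 = −[(1.00)(0.00) − (-0.30)(-0.40)] = 0.1200
  C_31 = (-0.30)(-0.15) − (-0.10)(0.90) = 0.1350
  C_32 = −[(1.00)(-0.15) − (-0.10)(-0.35)] = 0.1850
  C_33 = (1.00)(0.90) − (-0.30)(-0.35) = 0.7950
det(I−A) = Σ_j (I−A)_1j·C_1j = (1.00)(0.6300) + (-0.30)(0.3050) + (-0.10)(0.3600) = 0.5025
adj(I−A) = Cᵀ =
  [ 0.6300   0.2100   0.1350]
  [ 0.3050   0.6600   0.1850]
  [ 0.3600   0.1200   0.7950]
(I − A)⁻¹ = adj(I−A) / det(I−A) ≈
  [   1.2537     0.4179     0.2687]
  [   0.6070     1.3134     0.3682]
  [   0.7164     0.2388     1.5821]
First solve x = (I − A)⁻¹ d = adj(I−A)·d / det(I−A); in particular x_1 = (0.6300·290 + 0.2100·230 + 0.1350·130) / 0.5025 = 248.55 / 0.5025 ≈ 494.6269.
Intermediate flow from 2 to 1: z_21 = a_21 · x_1 = 0.35 × 248.55 / 0.5025 = 86.9925 / 0.5025 ≈ 173.12.

z_21 = 173.12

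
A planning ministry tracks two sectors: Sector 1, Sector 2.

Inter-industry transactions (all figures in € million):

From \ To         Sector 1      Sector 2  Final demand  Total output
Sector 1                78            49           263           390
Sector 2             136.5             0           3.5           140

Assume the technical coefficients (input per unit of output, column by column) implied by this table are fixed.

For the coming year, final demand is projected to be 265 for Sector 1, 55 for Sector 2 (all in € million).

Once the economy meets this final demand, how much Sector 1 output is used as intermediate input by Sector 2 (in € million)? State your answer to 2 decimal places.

Technical coefficients a_ij = z_ij / X_j:
  a_11 = 78/390 = 0.20, a_21 = 136.5/390 = 0.35
  a_12 = 49/140 = 0.35, a_22 = 0/140 = 0.00
I − A =
  [   0.80    -0.35]
  [  -0.35     1.00]
det(I−A) = (0.80)(1.00) − (-0.35)(-0.35) = 0.6775
adj(I−A) = [[1.00, 0.35], [0.35, 0.80]]
(I − A)⁻¹ = adj(I−A) / det(I−A) ≈
  [   1.4760     0.5166]
  [   0.5166     1.1808]
First solve x = (I − A)⁻¹ d = adj(I−A)·d / det(I−A); in particular x_2 = (0.35·265 + 0.80·55) / 0.6775 = 136.75 / 0.6775 ≈ 201.8450.
Intermediate flow from 1 to 2: z_12 = a_12 · x_2 = 0.35 × 136.75 / 0.6775 = 47.8625 / 0.6775 ≈ 70.65.

z_12 = 70.65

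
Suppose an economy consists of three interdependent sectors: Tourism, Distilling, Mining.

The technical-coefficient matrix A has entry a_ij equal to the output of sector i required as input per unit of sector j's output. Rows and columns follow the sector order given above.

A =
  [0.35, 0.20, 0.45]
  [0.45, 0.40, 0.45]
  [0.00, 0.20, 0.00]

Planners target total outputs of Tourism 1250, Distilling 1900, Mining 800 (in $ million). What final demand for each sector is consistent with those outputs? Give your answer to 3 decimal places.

I − A =
  [   0.65    -0.20    -0.45]
  [  -0.45     0.60    -0.45]
  [   0.00    -0.20     1.00]
d = (I − A) x:
  d_1 = (+0.65)·1250 + (-0.20)·1900 + (-0.45)·800 = 72.500
  d_2 = (-0.45)·1250 + (+0.60)·1900 + (-0.45)·800 = 217.500
  d_3 = (+0.00)·1250 + (-0.20)·1900 + (+1.00)·800 = 420.000

d_1 = 72.500, d_2 = 217.500, d_3 = 420.000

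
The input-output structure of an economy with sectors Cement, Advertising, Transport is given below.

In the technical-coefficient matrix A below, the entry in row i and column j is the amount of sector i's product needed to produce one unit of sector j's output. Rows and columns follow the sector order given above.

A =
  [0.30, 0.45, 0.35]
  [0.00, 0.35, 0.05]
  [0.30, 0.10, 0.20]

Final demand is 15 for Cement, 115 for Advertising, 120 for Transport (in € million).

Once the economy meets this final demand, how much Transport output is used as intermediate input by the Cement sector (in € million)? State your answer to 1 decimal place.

I − A =
  [   0.70    -0.45    -0.35]
  [   0.00     0.65    -0.05]
  [  -0.30    -0.10     0.80]
Cofactors of I−A, C_ij = (−1)^(i+j)·(minor ij) (rows/columns in the sector order above):
  C_11 = (0.65)(0.80) − (-0.05)(-0.10) = 0.5150
  C_12 = −[(0.00)(0.80) − (-0.05)(-0.30)] = 0.0150
  C_13 = (0.00)(-0.10) − (0.65)(-0.30) = 0.1950
  C_21 = −[(-0.45)(0.80) − (-0.35)(-0.10)] = 0.3950
  C_22 = (0.70)(0.80) − (-0.35)(-0.30) = 0.4550
  C_23 = −[(0.70)(-0.10) − (-0.45)(-0.30)] = 0.2050
  C_31 = (-0.45)(-0.05) − (-0.35)(0.65) = 0.2500
  C_32 = −[(0.70)(-0.05) − (-0.35)(0.00)] = 0.0350
  C_33 = (0.70)(0.65) − (-0.45)(0.00) = 0.4550
det(I−A) = Σ_j (I−A)_1j·C_1j = (0.70)(0.5150) + (-0.45)(0.0150) + (-0.35)(0.1950) = 0.2855
adj(I−A) = Cᵀ =
  [ 0.5150   0.3950   0.2500]
  [ 0.0150   0.4550   0.0350]
  [ 0.1950   0.2050   0.4550]
(I − A)⁻¹ = adj(I−A) / det(I−A) ≈
  [   1.8039     1.3835     0.8757]
  [   0.0525     1.5937     0.1226]
  [   0.6830     0.7180     1.5937]
First solve x = (I − A)⁻¹ d = adj(I−A)·d / det(I−A); in particular x_C = (0.5150·15 + 0.3950·115 + 0.2500·120) / 0.2855 = 83.15 / 0.2855 ≈ 291.243.
Intermediate flow from T to C: z_TC = a_TC · x_C = 0.30 × 83.15 / 0.2855 = 24.945 / 0.2855 ≈ 87.4.

z_TC = 87.4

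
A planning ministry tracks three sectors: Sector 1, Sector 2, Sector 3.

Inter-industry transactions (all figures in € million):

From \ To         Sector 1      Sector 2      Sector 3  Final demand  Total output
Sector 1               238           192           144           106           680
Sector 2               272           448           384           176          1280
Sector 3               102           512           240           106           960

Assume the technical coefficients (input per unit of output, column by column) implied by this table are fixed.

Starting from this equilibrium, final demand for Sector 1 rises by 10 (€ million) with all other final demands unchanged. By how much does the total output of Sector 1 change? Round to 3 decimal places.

Technical coefficients a_ij = z_ij / X_j:
  a_11 = 238/680 = 0.35, a_21 = 272/680 = 0.40, a_31 = 102/680 = 0.15
  a_12 = 192/1280 = 0.15, a_22 = 448/1280 = 0.35, a_32 = 512/1280 = 0.40
  a_13 = 144/960 = 0.15, a_23 = 384/960 = 0.40, a_33 = 240/960 = 0.25
I − A =
  [   0.65    -0.15    -0.15]
  [  -0.40     0.65    -0.40]
  [  -0.15    -0.40     0.75]
Cofactors of I−A, C_ij = (−1)^(i+j)·(minor ij) (rows/columns in the sector order above):
  C_11 = (0.65)(0.75) − (-0.40)(-0.40) = 0.3275
  C_12 = −[(-0.40)(0.75) − (-0.40)(-0.15)] = 0.3600
  C_13 = (-0.40)(-0.40) − (0.65)(-0.15) = 0.2575
  C_21 = −[(-0.15)(0.75) − (-0.15)(-0.40)] = 0.1725
  C_22 = (0.65)(0.75) − (-0.15)(-0.15) = 0.4650
  C_23 = −[(0.65)(-0.40) − (-0.15)(-0.15)] = 0.2825
  C_31 = (-0.15)(-0.40) − (-0.15)(0.65) = 0.1575
  C_32 = −[(0.65)(-0.40) − (-0.15)(-0.40)] = 0.3200
  C_33 = (0.65)(0.65) − (-0.15)(-0.40) = 0.3625
det(I−A) = Σ_j (I−A)_1j·C_1j = (0.65)(0.3275) + (-0.15)(0.3600) + (-0.15)(0.2575) = 0.12025
adj(I−A) = Cᵀ =
  [ 0.3275   0.1725   0.1575]
  [ 0.3600   0.4650   0.3200]
  [ 0.2575   0.2825   0.3625]
(I − A)⁻¹ = adj(I−A) / det(I−A) ≈
  [   2.7235     1.4345     1.3098]
  [   2.9938     3.8669     2.6611]
  [   2.1414     2.3493     3.0146]
Δx = (I − A)⁻¹ Δd with Δd having +10 in the Sector 1 component and 0 elsewhere.
So Δx_1 = L_11 · (+10), where L_11 = adj(I−A)_11 / det(I−A) = 0.3275 / 0.12025.
Δx_1 = 0.3275 × (+10) / 0.12025 = 3.275 / 0.12025 ≈ 27.235.

Δx_1 = 27.235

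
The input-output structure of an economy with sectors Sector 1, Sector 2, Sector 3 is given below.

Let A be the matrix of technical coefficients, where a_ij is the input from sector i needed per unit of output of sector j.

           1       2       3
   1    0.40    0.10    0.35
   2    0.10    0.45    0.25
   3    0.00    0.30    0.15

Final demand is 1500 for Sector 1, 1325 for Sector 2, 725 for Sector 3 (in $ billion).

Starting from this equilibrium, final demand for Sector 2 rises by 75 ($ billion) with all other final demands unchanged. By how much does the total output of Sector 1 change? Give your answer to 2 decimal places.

Δx_1 = 65.82

I − A =
  [   0.60    -0.10    -0.35]
  [  -0.10     0.55    -0.25]
  [   0.00    -0.30     0.85]
Cofactors of I−A, C_ij = (−1)^(i+j)·(minor ij) (rows/columns in the sector order above):
  C_11 = (0.55)(0.85) − (-0.25)(-0.30) = 0.3925
  C_12 = −[(-0.10)(0.85) − (-0.25)(0.00)] = 0.0850
  C_13 = (-0.10)(-0.30) − (0.55)(0.00) = 0.0300
  C_21 = −[(-0.10)(0.85) − (-0.35)(-0.30)] = 0.1900
  C_22 = (0.60)(0.85) − (-0.35)(0.00) = 0.5100
  C_23 = −[(0.60)(-0.30) − (-0.10)(0.00)] = 0.1800
  C_31 = (-0.10)(-0.25) − (-0.35)(0.55) = 0.2175
  C_32 = −[(0.60)(-0.25) − (-0.35)(-0.10)] = 0.1850
  C_33 = (0.60)(0.55) − (-0.10)(-0.10) = 0.3200
det(I−A) = Σ_j (I−A)_1j·C_1j = (0.60)(0.3925) + (-0.10)(0.0850) + (-0.35)(0.0300) = 0.2165
adj(I−A) = Cᵀ =
  [ 0.3925   0.1900   0.2175]
  [ 0.0850   0.5100   0.1850]
  [ 0.0300   0.1800   0.3200]
(I − A)⁻¹ = adj(I−A) / det(I−A) ≈
  [   1.8129     0.8776     1.0046]
  [   0.3926     2.3557     0.8545]
  [   0.1386     0.8314     1.4781]
Δx = (I − A)⁻¹ Δd with Δd having +75 in the Sector 2 component and 0 elsewhere.
So Δx_1 = L_12 · (+75), where L_12 = adj(I−A)_12 / det(I−A) = 0.1900 / 0.2165.
Δx_1 = 0.1900 × (+75) / 0.2165 = 14.25 / 0.2165 ≈ 65.82.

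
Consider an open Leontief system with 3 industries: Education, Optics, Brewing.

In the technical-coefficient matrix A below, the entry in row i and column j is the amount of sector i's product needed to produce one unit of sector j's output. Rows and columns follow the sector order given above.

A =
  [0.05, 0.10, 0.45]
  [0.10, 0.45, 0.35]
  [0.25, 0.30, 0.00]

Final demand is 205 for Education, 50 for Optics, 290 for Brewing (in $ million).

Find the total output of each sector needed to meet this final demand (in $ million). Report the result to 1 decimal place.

I − A =
  [   0.95    -0.10    -0.45]
  [  -0.10     0.55    -0.35]
  [  -0.25    -0.30     1.00]
Cofactors of I−A, C_ij = (−1)^(i+j)·(minor ij) (rows/columns in the sector order above):
  C_11 = (0.55)(1.00) − (-0.35)(-0.30) = 0.4450
  C_12 = −[(-0.10)(1.00) − (-0.35)(-0.25)] = 0.1875
  C_13 = (-0.10)(-0.30) − (0.55)(-0.25) = 0.1675
  C_21 = −[(-0.10)(1.00) − (-0.45)(-0.30)] = 0.2350
  C_22 = (0.95)(1.00) − (-0.45)(-0.25) = 0.8375
  C_23 = −[(0.95)(-0.30) − (-0.10)(-0.25)] = 0.3100
  C_31 = (-0.10)(-0.35) − (-0.45)(0.55) = 0.2825
  C_32 = −[(0.95)(-0.35) − (-0.45)(-0.10)] = 0.3775
  C_33 = (0.95)(0.55) − (-0.10)(-0.10) = 0.5125
det(I−A) = Σ_j (I−A)_1j·C_1j = (0.95)(0.4450) + (-0.10)(0.1875) + (-0.45)(0.1675) = 0.328625
adj(I−A) = Cᵀ =
  [ 0.4450   0.2350   0.2825]
  [ 0.1875   0.8375   0.3775]
  [ 0.1675   0.3100   0.5125]
(I − A)⁻¹ = adj(I−A) / det(I−A) ≈
  [   1.3541     0.7151     0.8596]
  [   0.5706     2.5485     1.1487]
  [   0.5097     0.9433     1.5595]
x = (I − A)⁻¹ d = adj(I−A)·d / det(I−A), with det(I−A) = 0.328625:
  x_1 = (0.4450·205 + 0.2350·50 + 0.2825·290) / 0.328625 = 184.90 / 0.328625 ≈ 562.6
  x_2 = (0.1875·205 + 0.8375·50 + 0.3775·290) / 0.328625 = 189.7875 / 0.328625 ≈ 577.5
  x_3 = (0.1675·205 + 0.3100·50 + 0.5125·290) / 0.328625 = 198.4625 / 0.328625 ≈ 603.9

x_1 = 562.6, x_2 = 577.5, x_3 = 603.9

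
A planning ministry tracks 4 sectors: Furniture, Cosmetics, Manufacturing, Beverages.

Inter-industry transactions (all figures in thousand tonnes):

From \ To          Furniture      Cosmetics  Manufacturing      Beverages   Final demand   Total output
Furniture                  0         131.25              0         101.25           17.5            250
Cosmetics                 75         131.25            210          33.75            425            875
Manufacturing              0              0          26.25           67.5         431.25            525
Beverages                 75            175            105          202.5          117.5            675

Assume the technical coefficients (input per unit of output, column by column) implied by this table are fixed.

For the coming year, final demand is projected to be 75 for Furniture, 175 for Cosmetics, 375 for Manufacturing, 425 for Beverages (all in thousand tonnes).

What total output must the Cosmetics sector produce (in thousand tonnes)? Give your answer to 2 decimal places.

Technical coefficients a_ij = z_ij / X_j:
  a_FF = 0/250 = 0.00, a_CF = 75/250 = 0.30, a_MF = 0/250 = 0.00, a_BF = 75/250 = 0.30
  a_FC = 131.25/875 = 0.15, a_CC = 131.25/875 = 0.15, a_MC = 0/875 = 0.00, a_BC = 175/875 = 0.20
  a_FM = 0/525 = 0.00, a_CM = 210/525 = 0.40, a_MM = 26.25/525 = 0.05, a_BM = 105/525 = 0.20
  a_FB = 101.25/675 = 0.15, a_CB = 33.75/675 = 0.05, a_MB = 67.5/675 = 0.10, a_BB = 202.5/675 = 0.30
I − A =
  [   1.00    -0.15     0.00    -0.15]
  [  -0.30     0.85    -0.40    -0.05]
  [   0.00     0.00     0.95    -0.10]
  [  -0.30    -0.20    -0.20     0.70]
Compute the cofactors C_ij = (−1)^(i+j)·(3×3 minor ij) of I−A; the adjugate is their transpose:
adj(I−A) = Cᵀ =
  [ 0.53075   0.12525   0.08100   0.13425]
  [ 0.21975   0.60225   0.28100   0.13025]
  [ 0.03150   0.02450   0.50400   0.08050]
  [ 0.29925   0.23275   0.25900   0.76475]
det(I−A) = Σ_j (I−A)_1j·C_1j = (1.00)(0.53075) + (-0.15)(0.21975) + (0.00)(0.03150) + (-0.15)(0.29925) = 0.4529
(I − A)⁻¹ = adj(I−A) / det(I−A) ≈
  [   1.1719     0.2766     0.1788     0.2964]
  [   0.4852     1.3298     0.6204     0.2876]
  [   0.0696     0.0541     1.1128     0.1777]
  [   0.6607     0.5139     0.5719     1.6886]
x = (I − A)⁻¹ d = adj(I−A)·d / det(I−A), with det(I−A) = 0.4529:
  x_F = (0.53075·75 + 0.12525·175 + 0.08100·375 + 0.13425·425) / 0.4529 = 149.15625 / 0.4529 ≈ 329.34
  x_C = (0.21975·75 + 0.60225·175 + 0.28100·375 + 0.13025·425) / 0.4529 = 282.60625 / 0.4529 ≈ 623.99
  x_M = (0.03150·75 + 0.02450·175 + 0.50400·375 + 0.08050·425) / 0.4529 = 229.8625 / 0.4529 ≈ 507.53
  x_B = (0.29925·75 + 0.23275·175 + 0.25900·375 + 0.76475·425) / 0.4529 = 485.31875 / 0.4529 ≈ 1071.58

x_C = 623.99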